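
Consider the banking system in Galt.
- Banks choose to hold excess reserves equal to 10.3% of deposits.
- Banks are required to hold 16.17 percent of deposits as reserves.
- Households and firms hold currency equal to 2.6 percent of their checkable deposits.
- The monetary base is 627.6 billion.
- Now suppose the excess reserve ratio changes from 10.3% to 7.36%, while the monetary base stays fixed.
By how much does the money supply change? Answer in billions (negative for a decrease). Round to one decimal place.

249.2 billion

Initially m₁ = (1 + 0.026) / (0.1617 + 0.103 + 0.026) ≈ 3.52941, so M₁ = 3.52941 × 627.6 ≈ 2215.0577 billion.
After the change m₂ = (1 + 0.026) / (0.1617 + 0.0736 + 0.026) ≈ 3.92652, so M₂ = 3.92652 × 627.6 ≈ 2464.284 billion.
ΔM = M₂ − M₁ = 2464.284 − 2215.0577 = 249.2263 billion.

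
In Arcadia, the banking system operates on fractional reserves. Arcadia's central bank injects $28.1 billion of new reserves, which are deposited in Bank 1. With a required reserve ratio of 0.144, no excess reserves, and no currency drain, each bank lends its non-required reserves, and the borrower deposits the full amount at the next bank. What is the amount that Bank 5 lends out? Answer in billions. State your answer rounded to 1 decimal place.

$12.9 billion

Each bank lends a fraction (1 − rr) = 0.8560 of the deposit it receives, so Bank 5 receives 28.1·0.8560^4 and lends 28.1·0.8560^5 ≈ 12.9144 billion.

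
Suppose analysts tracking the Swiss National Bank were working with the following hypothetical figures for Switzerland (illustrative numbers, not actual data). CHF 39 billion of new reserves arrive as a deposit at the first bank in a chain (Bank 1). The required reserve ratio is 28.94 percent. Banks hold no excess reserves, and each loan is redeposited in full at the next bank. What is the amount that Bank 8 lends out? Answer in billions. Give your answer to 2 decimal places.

CHF 2.54 billion

Each bank lends a fraction (1 − rr) = 0.7106 of the deposit it receives, so Bank 8 receives 39·0.7106^7 and lends 39·0.7106^8 ≈ 2.5355 billion.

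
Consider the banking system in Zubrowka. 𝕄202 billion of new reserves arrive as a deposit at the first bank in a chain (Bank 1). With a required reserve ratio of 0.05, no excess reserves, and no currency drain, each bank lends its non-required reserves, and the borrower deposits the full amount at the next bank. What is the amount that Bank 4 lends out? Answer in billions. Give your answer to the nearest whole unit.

Each bank lends a fraction (1 − rr) = 0.9500 of the deposit it receives, so Bank 4 receives 202·0.9500^3 and lends 202·0.9500^4 ≈ 164.5303 billion.

𝕄165 billion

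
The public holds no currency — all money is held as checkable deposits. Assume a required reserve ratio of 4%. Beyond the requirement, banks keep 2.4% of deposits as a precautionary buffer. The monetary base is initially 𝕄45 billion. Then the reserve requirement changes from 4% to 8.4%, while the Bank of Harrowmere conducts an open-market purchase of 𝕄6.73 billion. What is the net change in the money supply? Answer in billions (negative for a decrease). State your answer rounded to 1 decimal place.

Before: m₁ = 1 / (0.04 + 0.024) = 15.6250, MB₁ = 45, so M₁ = 15.6250 × 45 = 703.125 billion.
After: m₂ = 1 / (0.084 + 0.024) ≈ 9.2593, MB₂ = 45 + 6.73 = 51.73, so M₂ = 9.2593 × 51.73 ≈ 478.9836 billion.
ΔM = M₂ − M₁ = 478.9836 − 703.125 = -224.1414 billion.

-224.1 billion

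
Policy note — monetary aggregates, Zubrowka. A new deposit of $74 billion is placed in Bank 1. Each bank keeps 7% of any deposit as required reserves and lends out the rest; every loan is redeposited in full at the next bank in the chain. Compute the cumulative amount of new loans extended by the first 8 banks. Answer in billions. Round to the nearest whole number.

Bank i lends (1 − rr)^i of the original deposit: Bank 1 lends 74·0.9300 = 68.8200, Bank 2 lends 74·0.9300² = 64.0026, and so on.
Summing a geometric series: total = 74·[0.9300·(1 − 0.9300^8) / (1 − 0.9300)] ≈ 432.9940 billion.

$433 billion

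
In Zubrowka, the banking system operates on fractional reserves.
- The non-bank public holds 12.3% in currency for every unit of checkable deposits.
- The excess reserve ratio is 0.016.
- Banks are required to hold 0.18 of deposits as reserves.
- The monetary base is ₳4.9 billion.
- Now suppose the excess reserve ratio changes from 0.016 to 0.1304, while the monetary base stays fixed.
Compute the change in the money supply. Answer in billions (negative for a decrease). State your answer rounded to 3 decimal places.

-4.553 billion

Initially m₁ = (1 + 0.123) / (0.18 + 0.016 + 0.123) ≈ 3.52038, so M₁ = 3.52038 × 4.9 ≈ 17.2499 billion.
After the change m₂ = (1 + 0.123) / (0.18 + 0.1304 + 0.123) ≈ 2.59114, so M₂ = 2.59114 × 4.9 ≈ 12.6966 billion.
ΔM = M₂ − M₁ = 12.6966 − 17.2499 = -4.5533 billion.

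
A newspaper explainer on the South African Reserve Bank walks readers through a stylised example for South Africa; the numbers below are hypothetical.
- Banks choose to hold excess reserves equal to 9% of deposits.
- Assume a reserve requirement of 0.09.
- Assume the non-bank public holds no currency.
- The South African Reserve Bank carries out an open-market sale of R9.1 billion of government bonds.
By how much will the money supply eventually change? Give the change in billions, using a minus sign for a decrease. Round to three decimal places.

-50.556 billion

The money multiplier is m = 1 / (rr + e) = 1 / (0.09 + 0.09) ≈ 5.55556.
The sale removes 9.1 billion of base, so ΔM = m × ΔMB = 5.55556 × (−9.1) ≈ -50.5556 billion.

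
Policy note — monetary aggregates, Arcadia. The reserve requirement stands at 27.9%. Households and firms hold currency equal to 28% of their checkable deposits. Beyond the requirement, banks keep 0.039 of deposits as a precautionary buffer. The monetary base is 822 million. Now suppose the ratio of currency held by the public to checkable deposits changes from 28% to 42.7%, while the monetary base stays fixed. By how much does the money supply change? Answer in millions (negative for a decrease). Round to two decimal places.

-184.98 million

Initially m₁ = (1 + 0.28) / (0.279 + 0.039 + 0.28) ≈ 2.140468, so M₁ = 2.140468 × 822 ≈ 1759.4647 million.
After the change m₂ = (1 + 0.427) / (0.279 + 0.039 + 0.427) ≈ 1.915436, so M₂ = 1.915436 × 822 ≈ 1574.4884 million.
ΔM = M₂ − M₁ = 1574.4884 − 1759.4647 = -184.9763 million.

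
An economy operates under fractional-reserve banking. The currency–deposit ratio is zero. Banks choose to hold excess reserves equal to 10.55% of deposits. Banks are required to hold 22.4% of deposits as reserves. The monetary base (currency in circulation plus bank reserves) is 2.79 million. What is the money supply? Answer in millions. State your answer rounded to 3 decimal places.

8.467 million

The money multiplier is m = 1 / (rr + e) = 1 / (0.224 + 0.1055) ≈ 3.03490.
So M = m × MB = 3.03490 × 2.79 ≈ 8.4674 million.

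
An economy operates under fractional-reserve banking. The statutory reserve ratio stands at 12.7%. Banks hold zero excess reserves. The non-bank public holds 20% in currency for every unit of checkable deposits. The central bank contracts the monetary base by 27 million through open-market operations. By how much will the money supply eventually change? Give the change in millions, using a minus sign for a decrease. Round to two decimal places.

-99.08 million

The money multiplier is m = (1 + c) / (rr + c) = (1 + 0.2) / (0.127 + 0.2) ≈ 3.66972.
The sale removes 27 million of base, so ΔM = m × ΔMB = 3.66972 × (−27) ≈ -99.0824 million.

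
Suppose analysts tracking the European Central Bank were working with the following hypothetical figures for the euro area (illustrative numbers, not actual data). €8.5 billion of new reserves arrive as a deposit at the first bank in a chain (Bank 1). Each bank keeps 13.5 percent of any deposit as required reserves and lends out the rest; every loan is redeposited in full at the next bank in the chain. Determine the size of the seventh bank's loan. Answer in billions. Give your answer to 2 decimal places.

Each bank lends a fraction (1 − rr) = 0.8650 of the deposit it receives, so Bank 7 receives 8.5·0.8650^6 and lends 8.5·0.8650^7 ≈ 3.0799 billion.

€3.08 billion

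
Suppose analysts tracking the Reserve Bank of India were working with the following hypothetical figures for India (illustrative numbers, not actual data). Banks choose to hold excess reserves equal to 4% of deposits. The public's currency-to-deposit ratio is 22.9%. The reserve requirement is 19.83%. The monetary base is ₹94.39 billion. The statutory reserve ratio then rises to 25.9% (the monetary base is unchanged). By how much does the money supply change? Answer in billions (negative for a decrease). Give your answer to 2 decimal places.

-28.54 billion

Initially m₁ = (1 + 0.229) / (0.1983 + 0.04 + 0.229) ≈ 2.63, so M₁ = 2.63 × 94.39 = 248.2457 billion.
After the change m₂ = (1 + 0.229) / (0.259 + 0.04 + 0.229) ≈ 2.32765, so M₂ = 2.32765 × 94.39 ≈ 219.7069 billion.
ΔM = M₂ − M₁ = 219.7069 − 248.2457 = -28.5388 billion.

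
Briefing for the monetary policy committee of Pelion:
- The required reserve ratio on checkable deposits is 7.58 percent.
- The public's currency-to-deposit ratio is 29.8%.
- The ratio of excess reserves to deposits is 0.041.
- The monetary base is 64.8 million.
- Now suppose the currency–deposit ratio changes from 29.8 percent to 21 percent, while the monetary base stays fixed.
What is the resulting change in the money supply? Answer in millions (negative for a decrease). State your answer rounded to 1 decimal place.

Initially m₁ = (1 + 0.298) / (0.0758 + 0.041 + 0.298) ≈ 3.1292, so M₁ = 3.1292 × 64.8 ≈ 202.7722 million.
After the change m₂ = (1 + 0.21) / (0.0758 + 0.041 + 0.21) ≈ 3.7026, so M₂ = 3.7026 × 64.8 ≈ 239.9285 million.
ΔM = M₂ − M₁ = 239.9285 − 202.7722 = 37.1563 million.

37.2 million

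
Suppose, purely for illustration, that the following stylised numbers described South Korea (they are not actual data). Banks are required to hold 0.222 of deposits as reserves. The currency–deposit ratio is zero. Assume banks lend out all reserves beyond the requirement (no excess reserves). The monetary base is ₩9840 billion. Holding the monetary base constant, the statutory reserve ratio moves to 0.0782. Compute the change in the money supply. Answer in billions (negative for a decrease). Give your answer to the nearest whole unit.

₩81507 billion

Initially m₁ = 1 / (0.222) ≈ 4.50450, so M₁ = 4.50450 × 9840 = 44324.28 billion.
After the change m₂ = 1 / (0.0782) ≈ 12.78772, so M₂ = 12.78772 × 9840 = 125831.1648 billion.
ΔM = M₂ − M₁ = 125831.1648 − 44324.28 = 81506.8848 billion.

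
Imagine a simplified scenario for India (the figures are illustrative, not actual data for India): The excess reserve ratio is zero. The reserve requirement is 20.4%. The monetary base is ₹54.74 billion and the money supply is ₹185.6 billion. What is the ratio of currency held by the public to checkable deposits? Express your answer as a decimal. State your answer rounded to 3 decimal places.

Using m = M/MB = 185.6/54.74 ≈ 3.390574. From m = (1 + c)/(c + rr + e), rearranging gives 1 + c = m·(c + rr + e), so c·(1 − m) = m·(rr + e) − 1.
Hence c = [m·(rr + e) − 1]/(1 − m) = [3.390574 × (0.204 + 0) − 1] / (1 − 3.390574) ≈ 0.128974.

0.129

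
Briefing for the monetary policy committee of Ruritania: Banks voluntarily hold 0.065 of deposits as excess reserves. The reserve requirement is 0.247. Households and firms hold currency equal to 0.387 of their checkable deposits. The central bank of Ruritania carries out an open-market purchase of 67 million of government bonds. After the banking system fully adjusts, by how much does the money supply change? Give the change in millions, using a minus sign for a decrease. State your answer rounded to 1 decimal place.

132.9 million

The money multiplier is m = (1 + c) / (rr + e + c) = (1 + 0.387) / (0.247 + 0.065 + 0.387) ≈ 1.9843.
The purchase adds 67 million of base, so ΔM = m × ΔMB = 1.9843 × (+67) = 132.9481 million.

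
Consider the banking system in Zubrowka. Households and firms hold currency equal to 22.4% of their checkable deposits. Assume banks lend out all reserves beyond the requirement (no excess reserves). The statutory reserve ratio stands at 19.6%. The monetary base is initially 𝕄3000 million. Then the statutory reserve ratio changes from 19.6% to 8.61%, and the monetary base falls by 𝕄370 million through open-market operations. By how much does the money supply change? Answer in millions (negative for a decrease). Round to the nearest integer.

𝕄1638 million

Before: m₁ = (1 + 0.224) / (0.196 + 0.224) ≈ 2.91429, MB₁ = 3000, so M₁ = 2.91429 × 3000 = 8742.87 million.
After: m₂ = (1 + 0.224) / (0.0861 + 0.224) ≈ 3.94711, MB₂ = 3000 − 370 = 2630, so M₂ = 3.94711 × 2630 = 10380.8993 million.
ΔM = M₂ − M₁ = 10380.8993 − 8742.87 = 1638.0293 million.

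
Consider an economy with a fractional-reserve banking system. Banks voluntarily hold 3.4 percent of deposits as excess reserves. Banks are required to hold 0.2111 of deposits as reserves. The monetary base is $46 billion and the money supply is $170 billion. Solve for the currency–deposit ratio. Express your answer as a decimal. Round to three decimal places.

0.035

Using m = M/MB = 170/46 ≈ 3.695652. From m = (1 + c)/(c + rr + e), rearranging gives 1 + c = m·(c + rr + e), so c·(1 − m) = m·(rr + e) − 1.
Hence c = [m·(rr + e) − 1]/(1 − m) = [3.695652 × (0.2111 + 0.034) − 1] / (1 − 3.695652) ≈ 0.034944.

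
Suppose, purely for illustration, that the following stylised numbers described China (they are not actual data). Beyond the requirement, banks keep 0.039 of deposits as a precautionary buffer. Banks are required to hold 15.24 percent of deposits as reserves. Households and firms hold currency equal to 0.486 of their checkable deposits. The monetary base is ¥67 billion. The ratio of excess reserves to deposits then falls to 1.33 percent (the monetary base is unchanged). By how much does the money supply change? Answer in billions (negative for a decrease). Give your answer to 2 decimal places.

¥5.80 billion

Initially m₁ = (1 + 0.486) / (0.1524 + 0.039 + 0.486) ≈ 2.19368, so M₁ = 2.19368 × 67 ≈ 146.9766 billion.
After the change m₂ = (1 + 0.486) / (0.1524 + 0.0133 + 0.486) ≈ 2.28019, so M₂ = 2.28019 × 67 ≈ 152.7727 billion.
ΔM = M₂ − M₁ = 152.7727 − 146.9766 = 5.7961 billion.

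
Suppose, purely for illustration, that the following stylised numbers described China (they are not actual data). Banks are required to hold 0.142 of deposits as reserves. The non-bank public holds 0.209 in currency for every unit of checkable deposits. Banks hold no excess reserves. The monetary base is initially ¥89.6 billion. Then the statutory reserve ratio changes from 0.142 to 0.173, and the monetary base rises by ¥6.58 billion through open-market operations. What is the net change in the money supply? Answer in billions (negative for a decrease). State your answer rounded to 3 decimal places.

-4.220 billion

Before: m₁ = (1 + 0.209) / (0.142 + 0.209) ≈ 3.444444, MB₁ = 89.6, so M₁ = 3.444444 × 89.6 ≈ 308.6222 billion.
After: m₂ = (1 + 0.209) / (0.173 + 0.209) ≈ 3.164921, MB₂ = 89.6 + 6.58 = 96.18, so M₂ = 3.164921 × 96.18 ≈ 304.4021 billion.
ΔM = M₂ − M₁ = 304.4021 − 308.6222 = -4.2201 billion.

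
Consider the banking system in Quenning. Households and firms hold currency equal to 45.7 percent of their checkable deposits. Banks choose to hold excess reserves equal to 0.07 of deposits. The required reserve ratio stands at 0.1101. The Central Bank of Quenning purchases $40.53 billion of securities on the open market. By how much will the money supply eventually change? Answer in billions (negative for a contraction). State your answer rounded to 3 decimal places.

The money multiplier is m = (1 + c) / (rr + e + c) = (1 + 0.457) / (0.1101 + 0.07 + 0.457) ≈ 2.286925.
The purchase adds 40.53 billion of base, so ΔM = m × ΔMB = 2.286925 × (+40.53) ≈ 92.6891 billion.

$92.689 billion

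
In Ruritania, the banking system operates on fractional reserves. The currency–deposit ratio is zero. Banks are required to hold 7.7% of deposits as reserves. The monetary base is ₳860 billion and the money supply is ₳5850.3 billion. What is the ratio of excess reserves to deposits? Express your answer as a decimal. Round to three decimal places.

0.070

Using m = M/MB = 5850.3/860 ≈ 6.802674. Since m = (1 + c)/(c + rr + e), the denominator satisfies c + rr + e = (1 + c)/m = (1 + 0) / 6.802674 ≈ 0.147001.
With c = 0 and rr = 0.077, the ratio of excess reserves to deposits is 0.147001 − 0 − 0.077 = 0.070001.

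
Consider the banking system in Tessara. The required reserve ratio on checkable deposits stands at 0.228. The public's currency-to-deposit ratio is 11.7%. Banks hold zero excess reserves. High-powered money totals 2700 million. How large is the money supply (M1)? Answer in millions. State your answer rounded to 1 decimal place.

The money multiplier is m = (1 + c) / (rr + c) = (1 + 0.117) / (0.228 + 0.117) ≈ 3.237681.
So M = m × MB = 3.237681 × 2700 = 8741.7387 million.

8741.7 million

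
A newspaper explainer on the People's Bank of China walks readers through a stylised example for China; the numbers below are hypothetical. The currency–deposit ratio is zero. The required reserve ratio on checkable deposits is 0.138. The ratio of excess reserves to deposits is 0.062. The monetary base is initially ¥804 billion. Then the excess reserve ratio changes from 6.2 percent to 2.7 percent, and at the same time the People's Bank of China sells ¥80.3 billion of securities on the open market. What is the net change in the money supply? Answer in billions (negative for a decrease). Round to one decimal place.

Before: m₁ = 1 / (0.138 + 0.062) = 5, MB₁ = 804, so M₁ = 5 × 804 = 4020 billion.
After: m₂ = 1 / (0.138 + 0.027) ≈ 6.06061, MB₂ = 804 − 80.3 = 723.7, so M₂ = 6.06061 × 723.7 ≈ 4386.0635 billion.
ΔM = M₂ − M₁ = 4386.0635 − 4020 = 366.0635 billion.

¥366.1 billion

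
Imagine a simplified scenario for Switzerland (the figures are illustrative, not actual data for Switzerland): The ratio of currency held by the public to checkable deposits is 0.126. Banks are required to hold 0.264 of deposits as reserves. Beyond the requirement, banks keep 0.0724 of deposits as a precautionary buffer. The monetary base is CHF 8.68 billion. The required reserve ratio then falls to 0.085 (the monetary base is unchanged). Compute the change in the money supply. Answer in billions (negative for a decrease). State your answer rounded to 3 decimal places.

CHF 13.350 billion

Initially m₁ = (1 + 0.126) / (0.264 + 0.0724 + 0.126) ≈ 2.43512, so M₁ = 2.43512 × 8.68 ≈ 21.1368 billion.
After the change m₂ = (1 + 0.126) / (0.085 + 0.0724 + 0.126) ≈ 3.97318, so M₂ = 3.97318 × 8.68 ≈ 34.4872 billion.
ΔM = M₂ − M₁ = 34.4872 − 21.1368 = 13.3504 billion.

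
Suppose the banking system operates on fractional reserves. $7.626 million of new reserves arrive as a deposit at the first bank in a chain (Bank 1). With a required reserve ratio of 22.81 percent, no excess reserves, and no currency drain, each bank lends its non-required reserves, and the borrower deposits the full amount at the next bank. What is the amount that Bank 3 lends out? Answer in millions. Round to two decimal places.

$3.51 million

Each bank lends a fraction (1 − rr) = 0.7719 of the deposit it receives, so Bank 3 receives 7.626·0.7719^2 and lends 7.626·0.7719^3 ≈ 3.5074 million.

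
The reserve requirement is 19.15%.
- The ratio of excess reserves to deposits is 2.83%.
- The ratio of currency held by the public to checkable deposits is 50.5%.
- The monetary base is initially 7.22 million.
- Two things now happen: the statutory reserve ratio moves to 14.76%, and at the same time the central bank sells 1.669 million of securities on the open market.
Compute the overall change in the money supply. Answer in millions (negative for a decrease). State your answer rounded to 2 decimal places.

Before: m₁ = (1 + 0.505) / (0.1915 + 0.0283 + 0.505) ≈ 2.0764, MB₁ = 7.22, so M₁ = 2.0764 × 7.22 ≈ 14.9916 million.
After: m₂ = (1 + 0.505) / (0.1476 + 0.0283 + 0.505) ≈ 2.2103, MB₂ = 7.22 − 1.669 = 5.551, so M₂ = 2.2103 × 5.551 ≈ 12.2694 million.
ΔM = M₂ − M₁ = 12.2694 − 14.9916 = -2.7222 million.

-2.72 million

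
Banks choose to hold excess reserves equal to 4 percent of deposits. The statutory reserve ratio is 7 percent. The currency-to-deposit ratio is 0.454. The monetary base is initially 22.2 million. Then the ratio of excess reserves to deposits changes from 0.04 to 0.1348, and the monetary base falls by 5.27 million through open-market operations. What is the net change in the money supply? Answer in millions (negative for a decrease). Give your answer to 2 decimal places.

-19.87 million

Before: m₁ = (1 + 0.454) / (0.07 + 0.04 + 0.454) ≈ 2.57801, MB₁ = 22.2, so M₁ = 2.57801 × 22.2 ≈ 57.2318 million.
After: m₂ = (1 + 0.454) / (0.07 + 0.1348 + 0.454) ≈ 2.20704, MB₂ = 22.2 − 5.27 = 16.93, so M₂ = 2.20704 × 16.93 ≈ 37.3652 million.
ΔM = M₂ − M₁ = 37.3652 − 57.2318 = -19.8666 million.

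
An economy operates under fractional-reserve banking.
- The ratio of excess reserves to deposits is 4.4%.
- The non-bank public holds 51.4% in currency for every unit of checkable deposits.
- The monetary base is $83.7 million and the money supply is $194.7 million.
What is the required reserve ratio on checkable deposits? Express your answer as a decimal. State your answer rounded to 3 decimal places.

Using m = M/MB = 194.7/83.7 ≈ 2.326165. Since m = (1 + c)/(c + rr + e), the denominator satisfies c + rr + e = (1 + c)/m = (1 + 0.514) / 2.326165 ≈ 0.650857.
With c = 0.514 and e = 0.044, the required reserve ratio on checkable deposits is 0.650857 − 0.514 − 0.044 = 0.092857.

0.093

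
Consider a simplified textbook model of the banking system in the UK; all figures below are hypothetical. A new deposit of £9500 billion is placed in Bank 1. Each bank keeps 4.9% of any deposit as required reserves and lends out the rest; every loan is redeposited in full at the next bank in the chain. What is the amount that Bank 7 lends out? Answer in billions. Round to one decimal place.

£6683.2 billion

Each bank lends a fraction (1 − rr) = 0.9510 of the deposit it receives, so Bank 7 receives 9500·0.9510^6 and lends 9500·0.9510^7 ≈ 6683.2426 billion.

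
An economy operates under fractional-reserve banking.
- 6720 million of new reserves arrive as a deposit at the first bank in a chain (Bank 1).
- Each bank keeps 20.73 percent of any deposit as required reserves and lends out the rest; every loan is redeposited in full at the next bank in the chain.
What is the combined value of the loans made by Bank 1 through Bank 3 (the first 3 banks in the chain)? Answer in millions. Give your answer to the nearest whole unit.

12897 million

Bank i lends (1 − rr)^i of the original deposit: Bank 1 lends 6720·0.7927 = 5326.9440, Bank 2 lends 6720·0.7927² ≈ 4222.6685, and so on.
Summing a geometric series: total = 6720·[0.7927·(1 − 0.7927^3) / (1 − 0.7927)] ≈ 12896.9218 million.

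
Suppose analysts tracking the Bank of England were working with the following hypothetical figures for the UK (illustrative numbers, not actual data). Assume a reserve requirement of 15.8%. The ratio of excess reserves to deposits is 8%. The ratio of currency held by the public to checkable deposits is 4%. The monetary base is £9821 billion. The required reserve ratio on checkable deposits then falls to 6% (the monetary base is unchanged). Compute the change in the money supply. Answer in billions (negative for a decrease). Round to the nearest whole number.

Initially m₁ = (1 + 0.04) / (0.158 + 0.08 + 0.04) ≈ 3.74101, so M₁ = 3.74101 × 9821 ≈ 36740.4592 billion.
After the change m₂ = (1 + 0.04) / (0.06 + 0.08 + 0.04) ≈ 5.77778, so M₂ = 5.77778 × 9821 ≈ 56743.5774 billion.
ΔM = M₂ − M₁ = 56743.5774 − 36740.4592 = 20003.1182 billion.

£20003 billion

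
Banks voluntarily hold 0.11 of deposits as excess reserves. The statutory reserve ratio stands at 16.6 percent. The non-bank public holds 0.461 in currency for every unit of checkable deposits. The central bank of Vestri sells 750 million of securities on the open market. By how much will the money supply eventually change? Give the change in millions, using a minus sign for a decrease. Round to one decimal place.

-1486.8 million

The money multiplier is m = (1 + c) / (rr + e + c) = (1 + 0.461) / (0.166 + 0.11 + 0.461) ≈ 1.98236.
The sale removes 750 million of base, so ΔM = m × ΔMB = 1.98236 × (−750) = -1486.77 million.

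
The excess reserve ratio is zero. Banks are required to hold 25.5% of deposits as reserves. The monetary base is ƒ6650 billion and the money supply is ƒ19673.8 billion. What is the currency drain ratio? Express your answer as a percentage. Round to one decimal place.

12.5%

Using m = M/MB = 19673.8/6650 ≈ 2.958466. From m = (1 + c)/(c + rr + e), rearranging gives 1 + c = m·(c + rr + e), so c·(1 − m) = m·(rr + e) − 1.
Hence c = [m·(rr + e) − 1]/(1 − m) = [2.958466 × (0.255 + 0) − 1] / (1 − 2.958466) ≈ 0.125400.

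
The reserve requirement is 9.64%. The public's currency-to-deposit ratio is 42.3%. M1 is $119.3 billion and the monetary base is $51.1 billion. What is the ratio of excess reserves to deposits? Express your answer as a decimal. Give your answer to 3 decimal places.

0.090

Using m = M/MB = 119.3/51.1 ≈ 2.334638. Since m = (1 + c)/(c + rr + e), the denominator satisfies c + rr + e = (1 + c)/m = (1 + 0.423) / 2.334638 ≈ 0.609516.
With c = 0.423 and rr = 0.0964, the ratio of excess reserves to deposits is 0.609516 − 0.423 − 0.0964 = 0.090116.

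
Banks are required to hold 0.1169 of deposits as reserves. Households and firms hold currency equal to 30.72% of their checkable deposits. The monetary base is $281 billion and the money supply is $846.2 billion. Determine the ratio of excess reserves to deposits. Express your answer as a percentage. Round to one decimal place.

1.0%

Using m = M/MB = 846.2/281 ≈ 3.011388. Since m = (1 + c)/(c + rr + e), the denominator satisfies c + rr + e = (1 + c)/m = (1 + 0.3072) / 3.011388 ≈ 0.434086.
With c = 0.3072 and rr = 0.1169, the ratio of excess reserves to deposits is 0.434086 − 0.3072 − 0.1169 = 0.009986.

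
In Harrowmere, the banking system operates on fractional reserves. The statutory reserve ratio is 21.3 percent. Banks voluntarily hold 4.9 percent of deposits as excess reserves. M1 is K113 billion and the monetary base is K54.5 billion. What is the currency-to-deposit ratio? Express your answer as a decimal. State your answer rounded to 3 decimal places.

Using m = M/MB = 113/54.5 ≈ 2.073394. From m = (1 + c)/(c + rr + e), rearranging gives 1 + c = m·(c + rr + e), so c·(1 − m) = m·(rr + e) − 1.
Hence c = [m·(rr + e) − 1]/(1 − m) = [2.073394 × (0.213 + 0.049) − 1] / (1 − 2.073394) ≈ 0.425539.

0.426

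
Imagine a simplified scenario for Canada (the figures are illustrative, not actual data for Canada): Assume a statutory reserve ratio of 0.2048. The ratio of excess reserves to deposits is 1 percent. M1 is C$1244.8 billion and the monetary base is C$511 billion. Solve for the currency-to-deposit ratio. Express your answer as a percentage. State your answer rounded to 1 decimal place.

33.2%

Using m = M/MB = 1244.8/511 ≈ 2.436008. From m = (1 + c)/(c + rr + e), rearranging gives 1 + c = m·(c + rr + e), so c·(1 − m) = m·(rr + e) − 1.
Hence c = [m·(rr + e) − 1]/(1 − m) = [2.436008 × (0.2048 + 0.01) − 1] / (1 − 2.436008) ≈ 0.331994.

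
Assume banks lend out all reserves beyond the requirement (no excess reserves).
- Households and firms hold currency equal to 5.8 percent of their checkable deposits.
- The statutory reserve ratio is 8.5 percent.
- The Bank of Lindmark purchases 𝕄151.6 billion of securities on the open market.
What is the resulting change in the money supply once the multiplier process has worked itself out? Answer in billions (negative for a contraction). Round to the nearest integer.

𝕄1122 billion

The money multiplier is m = (1 + c) / (rr + c) = (1 + 0.058) / (0.085 + 0.058) ≈ 7.3986.
The purchase adds 151.6 billion of base, so ΔM = m × ΔMB = 7.3986 × (+151.6) ≈ 1121.6278 billion.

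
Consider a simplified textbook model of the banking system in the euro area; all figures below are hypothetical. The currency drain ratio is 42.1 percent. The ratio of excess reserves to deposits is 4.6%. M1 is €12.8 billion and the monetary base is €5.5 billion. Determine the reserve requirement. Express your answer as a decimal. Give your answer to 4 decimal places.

0.1436

Using m = M/MB = 12.8/5.5 ≈ 2.327273. Since m = (1 + c)/(c + rr + e), the denominator satisfies c + rr + e = (1 + c)/m = (1 + 0.421) / 2.327273 ≈ 0.610586.
With c = 0.421 and e = 0.046, the reserve requirement is 0.610586 − 0.421 − 0.046 = 0.143586.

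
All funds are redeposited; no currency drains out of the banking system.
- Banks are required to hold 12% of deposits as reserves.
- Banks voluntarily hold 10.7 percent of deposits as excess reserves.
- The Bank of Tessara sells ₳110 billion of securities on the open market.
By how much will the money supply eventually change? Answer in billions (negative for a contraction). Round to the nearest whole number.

-485 billion

The money multiplier is m = 1 / (rr + e) = 1 / (0.12 + 0.107) ≈ 4.4053.
The sale removes 110 billion of base, so ΔM = m × ΔMB = 4.4053 × (−110) = -484.583 billion.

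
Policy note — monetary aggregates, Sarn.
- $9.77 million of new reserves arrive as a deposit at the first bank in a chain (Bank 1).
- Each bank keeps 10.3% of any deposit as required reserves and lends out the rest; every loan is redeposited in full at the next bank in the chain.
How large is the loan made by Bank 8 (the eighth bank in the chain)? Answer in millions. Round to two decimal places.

Each bank lends a fraction (1 − rr) = 0.8970 of the deposit it receives, so Bank 8 receives 9.77·0.8970^7 and lends 9.77·0.8970^8 ≈ 4.0948 million.

$4.09 million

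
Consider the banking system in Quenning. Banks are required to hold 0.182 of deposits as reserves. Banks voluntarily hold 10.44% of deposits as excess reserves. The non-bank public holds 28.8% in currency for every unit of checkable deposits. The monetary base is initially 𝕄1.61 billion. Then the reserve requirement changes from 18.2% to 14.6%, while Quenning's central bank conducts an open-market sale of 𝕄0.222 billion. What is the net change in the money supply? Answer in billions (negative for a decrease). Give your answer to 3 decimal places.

Before: m₁ = (1 + 0.288) / (0.182 + 0.1044 + 0.288) ≈ 2.24234, MB₁ = 1.61, so M₁ = 2.24234 × 1.61 ≈ 3.6102 billion.
After: m₂ = (1 + 0.288) / (0.146 + 0.1044 + 0.288) ≈ 2.39227, MB₂ = 1.61 − 0.222 = 1.388, so M₂ = 2.39227 × 1.388 ≈ 3.3205 billion.
ΔM = M₂ − M₁ = 3.3205 − 3.6102 = -0.2897 billion.

-0.290 billion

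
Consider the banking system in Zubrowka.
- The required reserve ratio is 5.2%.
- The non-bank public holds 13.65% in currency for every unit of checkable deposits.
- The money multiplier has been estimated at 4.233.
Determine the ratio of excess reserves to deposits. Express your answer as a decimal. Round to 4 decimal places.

Using m = 4.233. Since m = (1 + c)/(c + rr + e), the denominator satisfies c + rr + e = (1 + c)/m = (1 + 0.1365) / 4.233 ≈ 0.268486.
With c = 0.1365 and rr = 0.052, the ratio of excess reserves to deposits is 0.268486 − 0.1365 − 0.052 = 0.079986.

0.0800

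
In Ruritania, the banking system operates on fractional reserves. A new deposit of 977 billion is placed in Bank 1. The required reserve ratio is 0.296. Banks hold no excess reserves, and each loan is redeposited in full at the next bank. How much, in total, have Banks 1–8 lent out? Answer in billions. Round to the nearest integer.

2183 billion

Bank i lends (1 − rr)^i of the original deposit: Bank 1 lends 977·0.7040 = 687.8080, Bank 2 lends 977·0.7040² ≈ 484.2168, and so on.
Summing a geometric series: total = 977·[0.7040·(1 − 0.7040^8) / (1 − 0.7040)] ≈ 2183.4728 billion.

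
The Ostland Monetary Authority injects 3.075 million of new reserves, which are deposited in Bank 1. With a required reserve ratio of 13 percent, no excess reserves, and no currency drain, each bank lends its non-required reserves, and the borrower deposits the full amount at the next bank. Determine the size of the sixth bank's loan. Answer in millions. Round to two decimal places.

Each bank lends a fraction (1 − rr) = 0.8700 of the deposit it receives, so Bank 6 receives 3.075·0.8700^5 and lends 3.075·0.8700^6 ≈ 1.3334 million.

1.33 million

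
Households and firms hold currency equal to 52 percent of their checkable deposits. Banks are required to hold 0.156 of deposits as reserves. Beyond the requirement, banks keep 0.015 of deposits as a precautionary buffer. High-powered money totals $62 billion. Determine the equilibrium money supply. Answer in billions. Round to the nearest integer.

$136 billion

The money multiplier is m = (1 + c) / (rr + e + c) = (1 + 0.52) / (0.156 + 0.015 + 0.52) ≈ 2.1997.
So M = m × MB = 2.1997 × 62 = 136.3814 billion.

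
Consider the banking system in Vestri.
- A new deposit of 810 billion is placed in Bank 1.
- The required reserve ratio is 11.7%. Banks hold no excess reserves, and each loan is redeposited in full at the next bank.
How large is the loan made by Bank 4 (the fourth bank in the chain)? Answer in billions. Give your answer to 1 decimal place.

Each bank lends a fraction (1 − rr) = 0.8830 of the deposit it receives, so Bank 4 receives 810·0.8830^3 and lends 810·0.8830^4 ≈ 492.4111 billion.

492.4 billion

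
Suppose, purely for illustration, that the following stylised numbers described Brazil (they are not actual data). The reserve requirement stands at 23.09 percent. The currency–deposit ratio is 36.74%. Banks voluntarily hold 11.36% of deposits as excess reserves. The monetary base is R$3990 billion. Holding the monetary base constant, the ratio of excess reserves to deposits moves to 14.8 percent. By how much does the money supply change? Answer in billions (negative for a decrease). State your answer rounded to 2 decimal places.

Initially m₁ = (1 + 0.3674) / (0.2309 + 0.1136 + 0.3674) ≈ 1.9207754, so M₁ = 1.9207754 × 3990 ≈ 7663.8938 billion.
After the change m₂ = (1 + 0.3674) / (0.2309 + 0.148 + 0.3674) ≈ 1.8322390, so M₂ = 1.8322390 × 3990 ≈ 7310.6336 billion.
ΔM = M₂ − M₁ = 7310.6336 − 7663.8938 = -353.2602 billion.

-353.26 billion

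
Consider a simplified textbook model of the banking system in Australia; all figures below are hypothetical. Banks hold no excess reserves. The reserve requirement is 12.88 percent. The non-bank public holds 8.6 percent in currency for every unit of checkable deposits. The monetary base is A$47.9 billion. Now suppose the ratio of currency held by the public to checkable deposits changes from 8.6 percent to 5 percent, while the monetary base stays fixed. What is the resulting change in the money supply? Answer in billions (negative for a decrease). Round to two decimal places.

Initially m₁ = (1 + 0.086) / (0.1288 + 0.086) ≈ 5.05587, so M₁ = 5.05587 × 47.9 ≈ 242.1762 billion.
After the change m₂ = (1 + 0.05) / (0.1288 + 0.05) ≈ 5.87248, so M₂ = 5.87248 × 47.9 ≈ 281.2918 billion.
ΔM = M₂ − M₁ = 281.2918 − 242.1762 = 39.1156 billion.

A$39.12 billion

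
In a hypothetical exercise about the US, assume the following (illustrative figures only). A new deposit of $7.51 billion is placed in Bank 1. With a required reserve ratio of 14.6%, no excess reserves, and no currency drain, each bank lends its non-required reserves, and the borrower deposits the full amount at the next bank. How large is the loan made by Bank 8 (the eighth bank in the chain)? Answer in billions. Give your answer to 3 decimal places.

Each bank lends a fraction (1 − rr) = 0.8540 of the deposit it receives, so Bank 8 receives 7.51·0.8540^7 and lends 7.51·0.8540^8 ≈ 2.1247 billion.

$2.125 billion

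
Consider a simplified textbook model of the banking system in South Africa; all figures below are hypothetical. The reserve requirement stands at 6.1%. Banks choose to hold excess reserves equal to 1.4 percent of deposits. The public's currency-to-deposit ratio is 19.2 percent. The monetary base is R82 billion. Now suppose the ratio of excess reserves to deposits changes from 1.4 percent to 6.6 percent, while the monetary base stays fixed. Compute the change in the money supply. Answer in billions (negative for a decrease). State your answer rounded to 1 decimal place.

Initially m₁ = (1 + 0.192) / (0.061 + 0.014 + 0.192) ≈ 4.4644, so M₁ = 4.4644 × 82 = 366.0808 billion.
After the change m₂ = (1 + 0.192) / (0.061 + 0.066 + 0.192) ≈ 3.7367, so M₂ = 3.7367 × 82 = 306.4094 billion.
ΔM = M₂ − M₁ = 306.4094 − 366.0808 = -59.6714 billion.

-59.7 billion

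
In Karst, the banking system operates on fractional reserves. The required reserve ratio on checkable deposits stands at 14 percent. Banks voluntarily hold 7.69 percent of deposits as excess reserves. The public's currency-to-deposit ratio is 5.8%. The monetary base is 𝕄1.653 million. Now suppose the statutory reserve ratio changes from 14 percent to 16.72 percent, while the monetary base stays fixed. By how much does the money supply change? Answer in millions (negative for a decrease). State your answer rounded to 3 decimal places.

Initially m₁ = (1 + 0.058) / (0.14 + 0.0769 + 0.058) ≈ 3.84867, so M₁ = 3.84867 × 1.653 ≈ 6.3619 million.
After the change m₂ = (1 + 0.058) / (0.1672 + 0.0769 + 0.058) ≈ 3.50215, so M₂ = 3.50215 × 1.653 ≈ 5.7891 million.
ΔM = M₂ − M₁ = 5.7891 − 6.3619 = -0.5728 million.

-0.573 million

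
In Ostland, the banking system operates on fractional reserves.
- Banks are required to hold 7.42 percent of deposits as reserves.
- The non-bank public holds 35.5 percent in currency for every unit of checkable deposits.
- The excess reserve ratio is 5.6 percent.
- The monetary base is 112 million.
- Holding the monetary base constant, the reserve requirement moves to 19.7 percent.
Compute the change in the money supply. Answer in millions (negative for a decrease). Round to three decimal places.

-63.173 million

Initially m₁ = (1 + 0.355) / (0.0742 + 0.056 + 0.355) ≈ 2.7926628, so M₁ = 2.7926628 × 112 ≈ 312.7782 million.
After the change m₂ = (1 + 0.355) / (0.197 + 0.056 + 0.355) ≈ 2.2286184, so M₂ = 2.2286184 × 112 ≈ 249.6053 million.
ΔM = M₂ − M₁ = 249.6053 − 312.7782 = -63.1729 million.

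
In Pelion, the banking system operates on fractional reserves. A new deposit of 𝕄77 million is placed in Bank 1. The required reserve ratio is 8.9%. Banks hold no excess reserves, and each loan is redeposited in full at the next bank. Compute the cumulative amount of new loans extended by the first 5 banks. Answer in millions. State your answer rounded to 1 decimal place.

𝕄293.6 million

Bank i lends (1 − rr)^i of the original deposit: Bank 1 lends 77·0.9110 = 70.1470, Bank 2 lends 77·0.9110² ≈ 63.9039, and so on.
Summing a geometric series: total = 77·[0.9110·(1 − 0.9110^5) / (1 − 0.9110)] ≈ 293.6177 million.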